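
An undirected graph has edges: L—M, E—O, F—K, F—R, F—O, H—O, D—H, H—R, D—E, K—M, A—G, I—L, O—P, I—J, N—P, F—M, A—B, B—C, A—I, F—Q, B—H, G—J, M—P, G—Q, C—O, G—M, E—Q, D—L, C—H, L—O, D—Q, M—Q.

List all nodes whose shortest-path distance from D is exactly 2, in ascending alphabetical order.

B, C, F, G, I, M, O, R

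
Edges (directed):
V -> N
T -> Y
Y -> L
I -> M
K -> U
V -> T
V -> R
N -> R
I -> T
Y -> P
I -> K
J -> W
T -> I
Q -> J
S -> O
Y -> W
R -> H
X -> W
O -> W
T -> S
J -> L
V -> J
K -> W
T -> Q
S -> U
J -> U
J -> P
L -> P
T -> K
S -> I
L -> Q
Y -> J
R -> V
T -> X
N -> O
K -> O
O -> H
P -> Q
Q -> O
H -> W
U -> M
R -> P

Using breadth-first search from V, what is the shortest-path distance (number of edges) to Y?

2

Level 0: V
Level 1: J, N, R, T
Level 2: H, I, K, L, O, P, Q, S, U, W, X, Y
Level 3: M
Y first appears at level 2.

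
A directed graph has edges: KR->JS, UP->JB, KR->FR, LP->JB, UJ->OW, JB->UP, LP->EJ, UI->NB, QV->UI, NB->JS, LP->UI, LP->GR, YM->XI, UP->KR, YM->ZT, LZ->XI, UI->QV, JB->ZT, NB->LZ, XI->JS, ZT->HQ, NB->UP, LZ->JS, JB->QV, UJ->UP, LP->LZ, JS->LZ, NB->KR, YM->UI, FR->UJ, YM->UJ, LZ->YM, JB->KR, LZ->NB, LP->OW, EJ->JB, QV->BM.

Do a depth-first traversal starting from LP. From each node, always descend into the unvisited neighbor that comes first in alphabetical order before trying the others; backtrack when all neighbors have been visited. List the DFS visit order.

Visit LP
LP → EJ
EJ → JB
JB → KR
KR → FR
FR → UJ
UJ → OW
UJ → UP
KR → JS
JS → LZ
LZ → NB
LZ → XI
LZ → YM
YM → UI
UI → QV
QV → BM
YM → ZT
ZT → HQ
LP → GR

LP, EJ, JB, KR, FR, UJ, OW, UP, JS, LZ, NB, XI, YM, UI, QV, BM, ZT, HQ, GR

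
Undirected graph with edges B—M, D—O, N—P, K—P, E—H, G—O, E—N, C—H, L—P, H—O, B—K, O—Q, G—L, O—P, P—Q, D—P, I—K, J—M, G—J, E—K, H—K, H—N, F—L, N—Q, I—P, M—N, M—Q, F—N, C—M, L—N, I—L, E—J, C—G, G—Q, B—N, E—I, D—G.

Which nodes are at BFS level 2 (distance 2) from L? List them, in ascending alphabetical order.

B, C, D, E, H, J, K, M, O, Q

Level 0: L
Level 1: F, G, I, N, P
Level 2: B, C, D, E, H, J, K, M, O, Q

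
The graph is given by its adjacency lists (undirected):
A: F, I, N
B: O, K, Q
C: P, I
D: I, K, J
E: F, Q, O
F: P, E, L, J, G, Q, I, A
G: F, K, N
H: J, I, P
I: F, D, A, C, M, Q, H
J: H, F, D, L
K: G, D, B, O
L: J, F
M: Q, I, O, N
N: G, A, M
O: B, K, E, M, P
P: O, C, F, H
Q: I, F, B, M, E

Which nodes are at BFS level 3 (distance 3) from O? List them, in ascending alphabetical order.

Level 0: O
Level 1: B, E, K, M, P
Level 2: C, D, F, G, H, I, N, Q
Level 3: A, J, L

A, J, L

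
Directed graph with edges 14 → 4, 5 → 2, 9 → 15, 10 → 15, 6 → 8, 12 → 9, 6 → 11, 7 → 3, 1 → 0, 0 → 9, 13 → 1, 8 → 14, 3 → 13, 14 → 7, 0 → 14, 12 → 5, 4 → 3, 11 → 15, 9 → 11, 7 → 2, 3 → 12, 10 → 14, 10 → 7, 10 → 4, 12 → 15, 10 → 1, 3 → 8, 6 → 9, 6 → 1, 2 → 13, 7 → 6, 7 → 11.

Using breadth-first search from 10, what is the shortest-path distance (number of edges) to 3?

2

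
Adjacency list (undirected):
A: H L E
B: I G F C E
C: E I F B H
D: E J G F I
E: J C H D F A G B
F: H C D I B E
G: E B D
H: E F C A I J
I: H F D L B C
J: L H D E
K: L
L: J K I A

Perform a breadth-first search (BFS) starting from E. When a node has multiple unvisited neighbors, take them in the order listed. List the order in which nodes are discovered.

Visit E; enqueue J, C, H, D, F, A, G, B → queue [J, C, H, D, F, A, G, B]
Visit J; enqueue L → queue [C, H, D, F, A, G, B, L]
Visit C; enqueue I → queue [H, D, F, A, G, B, L, I]
Visit H → queue [D, F, A, G, B, L, I]
Visit D → queue [F, A, G, B, L, I]
Visit F → queue [A, G, B, L, I]
Visit A → queue [G, B, L, I]
Visit G → queue [B, L, I]
Visit B → queue [L, I]
Visit L; enqueue K → queue [I, K]
Visit I → queue [K]
Visit K → queue []

E → J → C → H → D → F → A → G → B → L → I → K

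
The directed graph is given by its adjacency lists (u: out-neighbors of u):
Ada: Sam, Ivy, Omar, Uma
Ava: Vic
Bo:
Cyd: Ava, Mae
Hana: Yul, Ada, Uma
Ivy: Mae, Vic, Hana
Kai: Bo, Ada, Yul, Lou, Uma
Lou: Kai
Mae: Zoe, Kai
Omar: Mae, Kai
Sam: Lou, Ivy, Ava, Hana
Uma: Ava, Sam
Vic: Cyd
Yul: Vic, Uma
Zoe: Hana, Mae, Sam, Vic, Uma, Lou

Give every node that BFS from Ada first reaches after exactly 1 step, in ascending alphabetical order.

Ivy, Omar, Sam, Uma

Level 0: Ada
Level 1: Ivy, Omar, Sam, Uma
Level 2: Ava, Hana, Kai, Lou, Mae, Vic
Level 3: Bo, Cyd, Yul, Zoe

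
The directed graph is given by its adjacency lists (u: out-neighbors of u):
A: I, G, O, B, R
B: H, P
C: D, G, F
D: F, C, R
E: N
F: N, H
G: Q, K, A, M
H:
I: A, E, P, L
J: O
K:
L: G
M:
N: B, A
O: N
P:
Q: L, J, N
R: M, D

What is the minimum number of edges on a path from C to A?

2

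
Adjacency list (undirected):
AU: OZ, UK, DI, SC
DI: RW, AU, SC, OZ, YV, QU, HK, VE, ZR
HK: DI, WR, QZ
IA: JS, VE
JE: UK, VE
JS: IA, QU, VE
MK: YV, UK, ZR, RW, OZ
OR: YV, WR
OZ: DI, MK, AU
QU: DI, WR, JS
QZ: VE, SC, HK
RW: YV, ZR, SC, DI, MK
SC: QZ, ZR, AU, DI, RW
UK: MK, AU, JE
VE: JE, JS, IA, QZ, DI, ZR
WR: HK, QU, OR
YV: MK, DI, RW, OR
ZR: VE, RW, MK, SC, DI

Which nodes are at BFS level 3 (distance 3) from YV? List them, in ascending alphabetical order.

Level 0: YV
Level 1: DI, MK, OR, RW
Level 2: AU, HK, OZ, QU, SC, UK, VE, WR, ZR
Level 3: IA, JE, JS, QZ

IA, JE, JS, QZ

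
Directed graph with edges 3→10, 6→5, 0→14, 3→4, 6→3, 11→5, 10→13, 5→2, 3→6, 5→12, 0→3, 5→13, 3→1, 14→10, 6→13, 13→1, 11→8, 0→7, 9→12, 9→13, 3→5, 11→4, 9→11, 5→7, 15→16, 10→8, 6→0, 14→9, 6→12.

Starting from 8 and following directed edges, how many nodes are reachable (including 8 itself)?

1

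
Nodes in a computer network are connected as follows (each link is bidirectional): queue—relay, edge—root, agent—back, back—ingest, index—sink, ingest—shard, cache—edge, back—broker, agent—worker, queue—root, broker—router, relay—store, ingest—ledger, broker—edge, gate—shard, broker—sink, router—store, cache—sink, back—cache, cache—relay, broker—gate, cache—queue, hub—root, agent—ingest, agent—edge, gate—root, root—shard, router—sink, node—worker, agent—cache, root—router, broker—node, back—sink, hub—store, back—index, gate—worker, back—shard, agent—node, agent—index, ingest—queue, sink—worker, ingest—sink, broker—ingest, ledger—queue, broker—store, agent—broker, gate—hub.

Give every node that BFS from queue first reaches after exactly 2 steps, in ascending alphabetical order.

agent, back, broker, edge, gate, hub, router, shard, sink, store

Level 0: queue
Level 1: cache, ingest, ledger, relay, root
Level 2: agent, back, broker, edge, gate, hub, router, shard, sink, store
Level 3: index, node, worker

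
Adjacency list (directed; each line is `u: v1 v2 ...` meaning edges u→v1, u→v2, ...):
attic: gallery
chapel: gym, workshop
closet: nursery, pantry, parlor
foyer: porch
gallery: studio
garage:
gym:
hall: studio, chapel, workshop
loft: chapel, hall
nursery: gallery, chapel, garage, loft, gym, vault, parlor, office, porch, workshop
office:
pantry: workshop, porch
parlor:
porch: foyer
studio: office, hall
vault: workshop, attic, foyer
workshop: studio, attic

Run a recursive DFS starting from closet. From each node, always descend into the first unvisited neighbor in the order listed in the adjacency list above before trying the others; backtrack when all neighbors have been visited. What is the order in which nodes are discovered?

closet, nursery, gallery, studio, office, hall, chapel, gym, workshop, attic, garage, loft, vault, foyer, porch, parlor, pantry

Visit closet
closet → nursery
nursery → gallery
gallery → studio
studio → office
studio → hall
hall → chapel
chapel → gym
chapel → workshop
workshop → attic
nursery → garage
nursery → loft
nursery → vault
vault → foyer
foyer → porch
nursery → parlor
closet → pantry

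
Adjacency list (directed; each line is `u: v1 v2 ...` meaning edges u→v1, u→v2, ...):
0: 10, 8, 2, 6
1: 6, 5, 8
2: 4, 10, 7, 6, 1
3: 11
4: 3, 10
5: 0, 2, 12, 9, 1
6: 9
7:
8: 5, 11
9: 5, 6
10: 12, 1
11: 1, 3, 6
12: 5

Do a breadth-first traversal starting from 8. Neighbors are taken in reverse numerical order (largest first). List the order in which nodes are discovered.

Visit 8; enqueue 11, 5 → queue [11, 5]
Visit 11; enqueue 6, 3, 1 → queue [5, 6, 3, 1]
Visit 5; enqueue 12, 9, 2, 0 → queue [6, 3, 1, 12, 9, 2, 0]
Visit 6 → queue [3, 1, 12, 9, 2, 0]
Visit 3 → queue [1, 12, 9, 2, 0]
Visit 1 → queue [12, 9, 2, 0]
Visit 12 → queue [9, 2, 0]
Visit 9 → queue [2, 0]
Visit 2; enqueue 10, 7, 4 → queue [0, 10, 7, 4]
Visit 0 → queue [10, 7, 4]
Visit 10 → queue [7, 4]
Visit 7 → queue [4]
Visit 4 → queue []

8 11 5 6 3 1 12 9 2 0 10 7 4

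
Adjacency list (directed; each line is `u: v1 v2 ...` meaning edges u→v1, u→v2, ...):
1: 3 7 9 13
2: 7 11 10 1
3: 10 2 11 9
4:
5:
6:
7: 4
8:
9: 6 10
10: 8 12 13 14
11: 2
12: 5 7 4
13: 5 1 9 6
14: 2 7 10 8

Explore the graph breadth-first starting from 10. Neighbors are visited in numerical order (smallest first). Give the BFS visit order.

Visit 10; enqueue 8, 12, 13, 14 → queue [8, 12, 13, 14]
Visit 8 → queue [12, 13, 14]
Visit 12; enqueue 4, 5, 7 → queue [13, 14, 4, 5, 7]
Visit 13; enqueue 1, 6, 9 → queue [14, 4, 5, 7, 1, 6, 9]
Visit 14; enqueue 2 → queue [4, 5, 7, 1, 6, 9, 2]
Visit 4 → queue [5, 7, 1, 6, 9, 2]
Visit 5 → queue [7, 1, 6, 9, 2]
Visit 7 → queue [1, 6, 9, 2]
Visit 1; enqueue 3 → queue [6, 9, 2, 3]
Visit 6 → queue [9, 2, 3]
Visit 9 → queue [2, 3]
Visit 2; enqueue 11 → queue [3, 11]
Visit 3 → queue [11]
Visit 11 → queue []

10 → 8 → 12 → 13 → 14 → 4 → 5 → 7 → 1 → 6 → 9 → 2 → 3 → 11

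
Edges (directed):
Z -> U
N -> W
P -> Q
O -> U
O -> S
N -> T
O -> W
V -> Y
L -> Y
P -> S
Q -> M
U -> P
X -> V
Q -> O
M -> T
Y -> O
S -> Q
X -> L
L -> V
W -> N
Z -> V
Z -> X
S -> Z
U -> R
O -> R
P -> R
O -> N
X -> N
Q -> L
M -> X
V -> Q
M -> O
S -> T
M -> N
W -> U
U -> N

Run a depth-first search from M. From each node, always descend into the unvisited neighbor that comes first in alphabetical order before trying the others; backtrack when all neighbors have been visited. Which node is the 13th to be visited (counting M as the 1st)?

S

Visit M
M → N
N → T
N → W
W → U
U → P
P → Q
Q → L
L → V
V → Y
Y → O
O → R
O → S
S → Z
Z → X

Visit order: M, N, T, W, U, P, Q, L, V, Y, O, R, S, Z, X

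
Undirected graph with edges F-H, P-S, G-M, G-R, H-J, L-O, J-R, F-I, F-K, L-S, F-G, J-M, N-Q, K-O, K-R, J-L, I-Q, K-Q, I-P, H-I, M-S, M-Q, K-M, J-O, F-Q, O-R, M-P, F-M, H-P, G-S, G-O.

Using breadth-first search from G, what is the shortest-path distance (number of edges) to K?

Level 0: G
Level 1: F, M, O, R, S
Level 2: H, I, J, K, L, P, Q
Level 3: N
K first appears at level 2.

2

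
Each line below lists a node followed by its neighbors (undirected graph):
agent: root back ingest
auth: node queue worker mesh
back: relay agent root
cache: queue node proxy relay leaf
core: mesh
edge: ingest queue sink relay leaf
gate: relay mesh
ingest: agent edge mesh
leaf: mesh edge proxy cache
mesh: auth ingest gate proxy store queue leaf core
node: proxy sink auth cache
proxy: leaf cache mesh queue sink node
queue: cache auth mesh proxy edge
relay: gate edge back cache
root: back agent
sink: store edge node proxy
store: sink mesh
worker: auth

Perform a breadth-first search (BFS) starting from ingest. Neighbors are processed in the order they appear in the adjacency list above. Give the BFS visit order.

Visit ingest; enqueue agent, edge, mesh → queue [agent, edge, mesh]
Visit agent; enqueue root, back → queue [edge, mesh, root, back]
Visit edge; enqueue queue, sink, relay, leaf → queue [mesh, root, back, queue, sink, relay, leaf]
Visit mesh; enqueue auth, gate, proxy, store, core → queue [root, back, queue, sink, relay, leaf, auth, gate, proxy, store, core]
Visit root → queue [back, queue, sink, relay, leaf, auth, gate, proxy, store, core]
Visit back → queue [queue, sink, relay, leaf, auth, gate, proxy, store, core]
Visit queue; enqueue cache → queue [sink, relay, leaf, auth, gate, proxy, store, core, cache]
Visit sink; enqueue node → queue [relay, leaf, auth, gate, proxy, store, core, cache, node]
Visit relay → queue [leaf, auth, gate, proxy, store, core, cache, node]
Visit leaf → queue [auth, gate, proxy, store, core, cache, node]
Visit auth; enqueue worker → queue [gate, proxy, store, core, cache, node, worker]
Visit gate → queue [proxy, store, core, cache, node, worker]
Visit proxy → queue [store, core, cache, node, worker]
Visit store → queue [core, cache, node, worker]
Visit core → queue [cache, node, worker]
Visit cache → queue [node, worker]
Visit node → queue [worker]
Visit worker → queue []

ingest -> agent -> edge -> mesh -> root -> back -> queue -> sink -> relay -> leaf -> auth -> gate -> proxy -> store -> core -> cache -> node -> worker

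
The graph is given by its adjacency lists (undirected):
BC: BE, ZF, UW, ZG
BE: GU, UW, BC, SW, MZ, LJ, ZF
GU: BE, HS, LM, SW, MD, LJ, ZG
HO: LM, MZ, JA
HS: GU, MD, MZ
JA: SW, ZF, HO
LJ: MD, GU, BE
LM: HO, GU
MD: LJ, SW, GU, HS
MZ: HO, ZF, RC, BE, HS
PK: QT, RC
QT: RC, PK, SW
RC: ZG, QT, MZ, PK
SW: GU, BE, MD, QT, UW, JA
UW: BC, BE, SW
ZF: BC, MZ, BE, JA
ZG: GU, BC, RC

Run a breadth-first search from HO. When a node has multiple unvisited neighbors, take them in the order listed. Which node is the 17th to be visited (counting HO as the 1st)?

UW

Visit HO; enqueue LM, MZ, JA → queue [LM, MZ, JA]
Visit LM; enqueue GU → queue [MZ, JA, GU]
Visit MZ; enqueue ZF, RC, BE, HS → queue [JA, GU, ZF, RC, BE, HS]
Visit JA; enqueue SW → queue [GU, ZF, RC, BE, HS, SW]
Visit GU; enqueue MD, LJ, ZG → queue [ZF, RC, BE, HS, SW, MD, LJ, ZG]
Visit ZF; enqueue BC → queue [RC, BE, HS, SW, MD, LJ, ZG, BC]
Visit RC; enqueue QT, PK → queue [BE, HS, SW, MD, LJ, ZG, BC, QT, PK]
Visit BE; enqueue UW → queue [HS, SW, MD, LJ, ZG, BC, QT, PK, UW]
Visit HS → queue [SW, MD, LJ, ZG, BC, QT, PK, UW]
Visit SW → queue [MD, LJ, ZG, BC, QT, PK, UW]
Visit MD → queue [LJ, ZG, BC, QT, PK, UW]
Visit LJ → queue [ZG, BC, QT, PK, UW]
Visit ZG → queue [BC, QT, PK, UW]
Visit BC → queue [QT, PK, UW]
Visit QT → queue [PK, UW]
Visit PK → queue [UW]
Visit UW → queue []

Visit order: HO, LM, MZ, JA, GU, ZF, RC, BE, HS, SW, MD, LJ, ZG, BC, QT, PK, UW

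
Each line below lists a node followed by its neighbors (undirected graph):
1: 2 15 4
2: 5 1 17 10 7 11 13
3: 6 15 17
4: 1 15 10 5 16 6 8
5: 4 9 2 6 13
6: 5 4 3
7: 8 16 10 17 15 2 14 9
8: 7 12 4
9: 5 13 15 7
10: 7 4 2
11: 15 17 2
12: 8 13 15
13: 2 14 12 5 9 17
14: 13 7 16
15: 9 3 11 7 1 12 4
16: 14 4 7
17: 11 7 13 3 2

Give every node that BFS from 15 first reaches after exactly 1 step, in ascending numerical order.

1, 3, 4, 7, 9, 11, 12

Level 0: 15
Level 1: 1, 3, 4, 7, 9, 11, 12
Level 2: 2, 5, 6, 8, 10, 13, 14, 16, 17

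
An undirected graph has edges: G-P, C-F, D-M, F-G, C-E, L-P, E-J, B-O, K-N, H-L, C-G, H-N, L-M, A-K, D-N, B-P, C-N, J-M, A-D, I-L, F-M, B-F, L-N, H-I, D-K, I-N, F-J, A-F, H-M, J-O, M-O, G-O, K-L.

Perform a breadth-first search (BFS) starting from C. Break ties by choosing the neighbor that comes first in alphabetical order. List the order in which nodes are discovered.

C, E, F, G, N, J, A, B, M, O, P, D, H, I, K, L

Visit C; enqueue E, F, G, N → queue [E, F, G, N]
Visit E; enqueue J → queue [F, G, N, J]
Visit F; enqueue A, B, M → queue [G, N, J, A, B, M]
Visit G; enqueue O, P → queue [N, J, A, B, M, O, P]
Visit N; enqueue D, H, I, K, L → queue [J, A, B, M, O, P, D, H, I, K, L]
Visit J → queue [A, B, M, O, P, D, H, I, K, L]
Visit A → queue [B, M, O, P, D, H, I, K, L]
Visit B → queue [M, O, P, D, H, I, K, L]
Visit M → queue [O, P, D, H, I, K, L]
Visit O → queue [P, D, H, I, K, L]
Visit P → queue [D, H, I, K, L]
Visit D → queue [H, I, K, L]
Visit H → queue [I, K, L]
Visit I → queue [K, L]
Visit K → queue [L]
Visit L → queue []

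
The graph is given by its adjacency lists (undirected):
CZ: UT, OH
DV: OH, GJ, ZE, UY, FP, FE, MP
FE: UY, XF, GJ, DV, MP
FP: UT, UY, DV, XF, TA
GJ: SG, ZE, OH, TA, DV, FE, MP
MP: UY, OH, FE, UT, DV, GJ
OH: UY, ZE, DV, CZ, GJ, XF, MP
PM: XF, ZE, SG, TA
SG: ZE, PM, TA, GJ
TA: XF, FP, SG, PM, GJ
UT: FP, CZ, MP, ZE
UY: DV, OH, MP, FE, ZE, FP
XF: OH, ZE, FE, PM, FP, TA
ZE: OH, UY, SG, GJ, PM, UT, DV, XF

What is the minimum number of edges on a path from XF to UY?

2

Level 0: XF
Level 1: FE, FP, OH, PM, TA, ZE
Level 2: CZ, DV, GJ, MP, SG, UT, UY
UY first appears at level 2.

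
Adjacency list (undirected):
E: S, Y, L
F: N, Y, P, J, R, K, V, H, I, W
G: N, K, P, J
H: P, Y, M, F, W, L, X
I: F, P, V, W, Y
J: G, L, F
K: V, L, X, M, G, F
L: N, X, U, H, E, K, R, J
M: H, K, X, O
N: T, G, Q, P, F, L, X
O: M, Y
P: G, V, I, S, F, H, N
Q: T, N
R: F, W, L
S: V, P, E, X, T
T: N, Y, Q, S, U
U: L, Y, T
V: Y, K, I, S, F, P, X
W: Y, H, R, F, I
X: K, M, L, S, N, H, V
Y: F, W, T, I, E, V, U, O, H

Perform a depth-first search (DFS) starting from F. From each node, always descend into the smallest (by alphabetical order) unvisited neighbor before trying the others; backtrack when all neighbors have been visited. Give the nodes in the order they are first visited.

F, H, L, E, S, P, G, J, K, M, O, Y, I, V, X, N, Q, T, U, W, R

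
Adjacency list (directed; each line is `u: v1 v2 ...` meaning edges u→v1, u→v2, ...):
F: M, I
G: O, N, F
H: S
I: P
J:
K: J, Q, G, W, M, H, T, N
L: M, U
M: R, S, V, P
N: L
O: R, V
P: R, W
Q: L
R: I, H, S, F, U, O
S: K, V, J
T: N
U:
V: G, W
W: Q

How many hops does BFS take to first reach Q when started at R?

Level 0: R
Level 1: F, H, I, O, S, U
Level 2: J, K, M, P, V
Level 3: G, N, Q, T, W
Level 4: L
Q first appears at level 3.

3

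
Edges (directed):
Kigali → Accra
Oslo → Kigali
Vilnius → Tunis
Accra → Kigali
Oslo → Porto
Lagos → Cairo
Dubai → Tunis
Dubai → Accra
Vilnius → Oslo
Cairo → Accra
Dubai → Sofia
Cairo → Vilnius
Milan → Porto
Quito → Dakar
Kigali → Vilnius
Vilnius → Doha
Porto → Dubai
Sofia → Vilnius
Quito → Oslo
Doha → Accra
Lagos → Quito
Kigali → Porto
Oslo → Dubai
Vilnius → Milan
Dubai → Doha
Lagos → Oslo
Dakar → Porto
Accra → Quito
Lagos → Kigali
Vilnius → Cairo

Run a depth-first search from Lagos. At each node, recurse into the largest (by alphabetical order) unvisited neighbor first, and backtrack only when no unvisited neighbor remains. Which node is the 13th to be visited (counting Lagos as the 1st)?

Cairo

Visit Lagos
Lagos → Quito
Quito → Oslo
Oslo → Porto
Porto → Dubai
Dubai → Tunis
Dubai → Sofia
Sofia → Vilnius
Vilnius → Milan
Vilnius → Doha
Doha → Accra
Accra → Kigali
Vilnius → Cairo
Quito → Dakar

Visit order: Lagos, Quito, Oslo, Porto, Dubai, Tunis, Sofia, Vilnius, Milan, Doha, Accra, Kigali, Cairo, Dakar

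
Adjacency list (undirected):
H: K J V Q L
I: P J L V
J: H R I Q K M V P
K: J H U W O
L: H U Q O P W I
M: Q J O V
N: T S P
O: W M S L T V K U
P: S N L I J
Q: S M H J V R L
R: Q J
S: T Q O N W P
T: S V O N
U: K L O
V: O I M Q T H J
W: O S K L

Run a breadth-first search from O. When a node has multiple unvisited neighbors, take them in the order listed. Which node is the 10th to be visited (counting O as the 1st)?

Visit O; enqueue W, M, S, L, T, V, K, U → queue [W, M, S, L, T, V, K, U]
Visit W → queue [M, S, L, T, V, K, U]
Visit M; enqueue Q, J → queue [S, L, T, V, K, U, Q, J]
Visit S; enqueue N, P → queue [L, T, V, K, U, Q, J, N, P]
Visit L; enqueue H, I → queue [T, V, K, U, Q, J, N, P, H, I]
Visit T → queue [V, K, U, Q, J, N, P, H, I]
Visit V → queue [K, U, Q, J, N, P, H, I]
Visit K → queue [U, Q, J, N, P, H, I]
Visit U → queue [Q, J, N, P, H, I]
Visit Q; enqueue R → queue [J, N, P, H, I, R]
Visit J → queue [N, P, H, I, R]
Visit N → queue [P, H, I, R]
Visit P → queue [H, I, R]
Visit H → queue [I, R]
Visit I → queue [R]
Visit R → queue []

Visit order: O, W, M, S, L, T, V, K, U, Q, J, N, P, H, I, R

Q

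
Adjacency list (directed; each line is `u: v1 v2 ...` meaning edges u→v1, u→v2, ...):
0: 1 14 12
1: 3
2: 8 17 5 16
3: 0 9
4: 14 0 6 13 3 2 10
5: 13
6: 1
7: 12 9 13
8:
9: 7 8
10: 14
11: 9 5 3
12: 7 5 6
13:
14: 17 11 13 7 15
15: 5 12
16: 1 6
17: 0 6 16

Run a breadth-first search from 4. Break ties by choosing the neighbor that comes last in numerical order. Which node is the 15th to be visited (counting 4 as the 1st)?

16

Visit 4; enqueue 14, 13, 10, 6, 3, 2, 0 → queue [14, 13, 10, 6, 3, 2, 0]
Visit 14; enqueue 17, 15, 11, 7 → queue [13, 10, 6, 3, 2, 0, 17, 15, 11, 7]
Visit 13 → queue [10, 6, 3, 2, 0, 17, 15, 11, 7]
Visit 10 → queue [6, 3, 2, 0, 17, 15, 11, 7]
Visit 6; enqueue 1 → queue [3, 2, 0, 17, 15, 11, 7, 1]
Visit 3; enqueue 9 → queue [2, 0, 17, 15, 11, 7, 1, 9]
Visit 2; enqueue 16, 8, 5 → queue [0, 17, 15, 11, 7, 1, 9, 16, 8, 5]
Visit 0; enqueue 12 → queue [17, 15, 11, 7, 1, 9, 16, 8, 5, 12]
Visit 17 → queue [15, 11, 7, 1, 9, 16, 8, 5, 12]
Visit 15 → queue [11, 7, 1, 9, 16, 8, 5, 12]
Visit 11 → queue [7, 1, 9, 16, 8, 5, 12]
Visit 7 → queue [1, 9, 16, 8, 5, 12]
Visit 1 → queue [9, 16, 8, 5, 12]
Visit 9 → queue [16, 8, 5, 12]
Visit 16 → queue [8, 5, 12]
Visit 8 → queue [5, 12]
Visit 5 → queue [12]
Visit 12 → queue []

Visit order: 4, 14, 13, 10, 6, 3, 2, 0, 17, 15, 11, 7, 1, 9, 16, 8, 5, 12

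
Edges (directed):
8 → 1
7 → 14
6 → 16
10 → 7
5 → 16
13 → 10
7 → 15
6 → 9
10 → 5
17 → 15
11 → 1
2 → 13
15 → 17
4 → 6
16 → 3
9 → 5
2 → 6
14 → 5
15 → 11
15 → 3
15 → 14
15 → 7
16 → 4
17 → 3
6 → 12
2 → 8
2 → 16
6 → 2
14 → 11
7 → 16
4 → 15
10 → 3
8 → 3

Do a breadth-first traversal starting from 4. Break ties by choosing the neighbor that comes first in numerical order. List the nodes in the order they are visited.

4, 6, 15, 2, 9, 12, 16, 3, 7, 11, 14, 17, 8, 13, 5, 1, 10

Visit 4; enqueue 6, 15 → queue [6, 15]
Visit 6; enqueue 2, 9, 12, 16 → queue [15, 2, 9, 12, 16]
Visit 15; enqueue 3, 7, 11, 14, 17 → queue [2, 9, 12, 16, 3, 7, 11, 14, 17]
Visit 2; enqueue 8, 13 → queue [9, 12, 16, 3, 7, 11, 14, 17, 8, 13]
Visit 9; enqueue 5 → queue [12, 16, 3, 7, 11, 14, 17, 8, 13, 5]
Visit 12 → queue [16, 3, 7, 11, 14, 17, 8, 13, 5]
Visit 16 → queue [3, 7, 11, 14, 17, 8, 13, 5]
Visit 3 → queue [7, 11, 14, 17, 8, 13, 5]
Visit 7 → queue [11, 14, 17, 8, 13, 5]
Visit 11; enqueue 1 → queue [14, 17, 8, 13, 5, 1]
Visit 14 → queue [17, 8, 13, 5, 1]
Visit 17 → queue [8, 13, 5, 1]
Visit 8 → queue [13, 5, 1]
Visit 13; enqueue 10 → queue [5, 1, 10]
Visit 5 → queue [1, 10]
Visit 1 → queue [10]
Visit 10 → queue []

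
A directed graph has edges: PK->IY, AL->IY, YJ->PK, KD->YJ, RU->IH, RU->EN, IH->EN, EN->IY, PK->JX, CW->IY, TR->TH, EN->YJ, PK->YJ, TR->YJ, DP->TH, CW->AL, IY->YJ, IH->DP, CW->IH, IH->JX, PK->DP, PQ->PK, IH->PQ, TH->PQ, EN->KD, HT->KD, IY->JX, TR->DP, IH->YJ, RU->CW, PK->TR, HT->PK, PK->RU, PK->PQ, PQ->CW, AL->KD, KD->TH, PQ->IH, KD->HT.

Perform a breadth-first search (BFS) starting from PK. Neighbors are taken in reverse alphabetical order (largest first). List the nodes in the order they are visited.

PK YJ TR RU PQ JX IY DP TH IH EN CW KD AL HT

Visit PK; enqueue YJ, TR, RU, PQ, JX, IY, DP → queue [YJ, TR, RU, PQ, JX, IY, DP]
Visit YJ → queue [TR, RU, PQ, JX, IY, DP]
Visit TR; enqueue TH → queue [RU, PQ, JX, IY, DP, TH]
Visit RU; enqueue IH, EN, CW → queue [PQ, JX, IY, DP, TH, IH, EN, CW]
Visit PQ → queue [JX, IY, DP, TH, IH, EN, CW]
Visit JX → queue [IY, DP, TH, IH, EN, CW]
Visit IY → queue [DP, TH, IH, EN, CW]
Visit DP → queue [TH, IH, EN, CW]
Visit TH → queue [IH, EN, CW]
Visit IH → queue [EN, CW]
Visit EN; enqueue KD → queue [CW, KD]
Visit CW; enqueue AL → queue [KD, AL]
Visit KD; enqueue HT → queue [AL, HT]
Visit AL → queue [HT]
Visit HT → queue []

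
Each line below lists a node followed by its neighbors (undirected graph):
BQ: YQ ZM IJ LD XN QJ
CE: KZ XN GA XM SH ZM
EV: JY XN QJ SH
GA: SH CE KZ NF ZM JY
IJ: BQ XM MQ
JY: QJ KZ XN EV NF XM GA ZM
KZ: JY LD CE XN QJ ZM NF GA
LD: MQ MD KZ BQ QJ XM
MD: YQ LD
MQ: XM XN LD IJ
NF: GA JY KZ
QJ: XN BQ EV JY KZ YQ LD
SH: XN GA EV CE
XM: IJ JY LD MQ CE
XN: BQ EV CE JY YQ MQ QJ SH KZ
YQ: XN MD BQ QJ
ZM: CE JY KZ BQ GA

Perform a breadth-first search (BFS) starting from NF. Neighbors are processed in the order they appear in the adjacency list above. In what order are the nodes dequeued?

Visit NF; enqueue GA, JY, KZ → queue [GA, JY, KZ]
Visit GA; enqueue SH, CE, ZM → queue [JY, KZ, SH, CE, ZM]
Visit JY; enqueue QJ, XN, EV, XM → queue [KZ, SH, CE, ZM, QJ, XN, EV, XM]
Visit KZ; enqueue LD → queue [SH, CE, ZM, QJ, XN, EV, XM, LD]
Visit SH → queue [CE, ZM, QJ, XN, EV, XM, LD]
Visit CE → queue [ZM, QJ, XN, EV, XM, LD]
Visit ZM; enqueue BQ → queue [QJ, XN, EV, XM, LD, BQ]
Visit QJ; enqueue YQ → queue [XN, EV, XM, LD, BQ, YQ]
Visit XN; enqueue MQ → queue [EV, XM, LD, BQ, YQ, MQ]
Visit EV → queue [XM, LD, BQ, YQ, MQ]
Visit XM; enqueue IJ → queue [LD, BQ, YQ, MQ, IJ]
Visit LD; enqueue MD → queue [BQ, YQ, MQ, IJ, MD]
Visit BQ → queue [YQ, MQ, IJ, MD]
Visit YQ → queue [MQ, IJ, MD]
Visit MQ → queue [IJ, MD]
Visit IJ → queue [MD]
Visit MD → queue []

NF, GA, JY, KZ, SH, CE, ZM, QJ, XN, EV, XM, LD, BQ, YQ, MQ, IJ, MD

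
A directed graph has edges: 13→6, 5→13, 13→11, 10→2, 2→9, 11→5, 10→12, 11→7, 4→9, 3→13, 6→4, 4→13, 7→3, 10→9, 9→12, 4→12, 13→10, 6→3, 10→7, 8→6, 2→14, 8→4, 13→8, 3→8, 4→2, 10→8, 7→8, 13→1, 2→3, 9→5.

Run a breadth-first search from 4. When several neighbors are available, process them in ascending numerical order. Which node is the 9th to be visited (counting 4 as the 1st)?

Visit 4; enqueue 2, 9, 12, 13 → queue [2, 9, 12, 13]
Visit 2; enqueue 3, 14 → queue [9, 12, 13, 3, 14]
Visit 9; enqueue 5 → queue [12, 13, 3, 14, 5]
Visit 12 → queue [13, 3, 14, 5]
Visit 13; enqueue 1, 6, 8, 10, 11 → queue [3, 14, 5, 1, 6, 8, 10, 11]
Visit 3 → queue [14, 5, 1, 6, 8, 10, 11]
Visit 14 → queue [5, 1, 6, 8, 10, 11]
Visit 5 → queue [1, 6, 8, 10, 11]
Visit 1 → queue [6, 8, 10, 11]
Visit 6 → queue [8, 10, 11]
Visit 8 → queue [10, 11]
Visit 10; enqueue 7 → queue [11, 7]
Visit 11 → queue [7]
Visit 7 → queue []

Visit order: 4, 2, 9, 12, 13, 3, 14, 5, 1, 6, 8, 10, 11, 7

1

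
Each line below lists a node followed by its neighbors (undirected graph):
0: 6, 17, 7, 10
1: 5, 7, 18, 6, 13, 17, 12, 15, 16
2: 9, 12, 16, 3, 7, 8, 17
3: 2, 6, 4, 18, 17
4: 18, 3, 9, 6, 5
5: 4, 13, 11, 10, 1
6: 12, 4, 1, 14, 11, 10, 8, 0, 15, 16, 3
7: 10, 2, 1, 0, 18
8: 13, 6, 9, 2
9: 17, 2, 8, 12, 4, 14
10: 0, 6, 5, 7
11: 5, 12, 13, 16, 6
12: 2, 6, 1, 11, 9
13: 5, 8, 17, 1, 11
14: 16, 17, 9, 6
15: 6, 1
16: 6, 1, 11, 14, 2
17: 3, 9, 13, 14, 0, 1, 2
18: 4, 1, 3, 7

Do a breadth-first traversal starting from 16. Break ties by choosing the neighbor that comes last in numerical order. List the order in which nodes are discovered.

16 14 11 6 2 1 17 9 13 12 5 15 10 8 4 3 0 7 18

Visit 16; enqueue 14, 11, 6, 2, 1 → queue [14, 11, 6, 2, 1]
Visit 14; enqueue 17, 9 → queue [11, 6, 2, 1, 17, 9]
Visit 11; enqueue 13, 12, 5 → queue [6, 2, 1, 17, 9, 13, 12, 5]
Visit 6; enqueue 15, 10, 8, 4, 3, 0 → queue [2, 1, 17, 9, 13, 12, 5, 15, 10, 8, 4, 3, 0]
Visit 2; enqueue 7 → queue [1, 17, 9, 13, 12, 5, 15, 10, 8, 4, 3, 0, 7]
Visit 1; enqueue 18 → queue [17, 9, 13, 12, 5, 15, 10, 8, 4, 3, 0, 7, 18]
Visit 17 → queue [9, 13, 12, 5, 15, 10, 8, 4, 3, 0, 7, 18]
Visit 9 → queue [13, 12, 5, 15, 10, 8, 4, 3, 0, 7, 18]
Visit 13 → queue [12, 5, 15, 10, 8, 4, 3, 0, 7, 18]
Visit 12 → queue [5, 15, 10, 8, 4, 3, 0, 7, 18]
Visit 5 → queue [15, 10, 8, 4, 3, 0, 7, 18]
Visit 15 → queue [10, 8, 4, 3, 0, 7, 18]
Visit 10 → queue [8, 4, 3, 0, 7, 18]
Visit 8 → queue [4, 3, 0, 7, 18]
Visit 4 → queue [3, 0, 7, 18]
Visit 3 → queue [0, 7, 18]
Visit 0 → queue [7, 18]
Visit 7 → queue [18]
Visit 18 → queue []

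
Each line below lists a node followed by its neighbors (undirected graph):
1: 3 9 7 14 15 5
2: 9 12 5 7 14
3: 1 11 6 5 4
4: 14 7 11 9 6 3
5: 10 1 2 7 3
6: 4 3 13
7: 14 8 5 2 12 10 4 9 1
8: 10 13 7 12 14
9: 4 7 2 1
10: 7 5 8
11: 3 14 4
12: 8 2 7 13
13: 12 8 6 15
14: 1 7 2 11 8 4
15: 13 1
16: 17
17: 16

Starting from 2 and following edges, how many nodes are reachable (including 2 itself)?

15

BFS from 2 visits: 2, 14, 12, 9, 7, 5, 11, 8, 4, 1, 13, 10, 3, 6, 15
Reachable nodes: 15 of 17 total.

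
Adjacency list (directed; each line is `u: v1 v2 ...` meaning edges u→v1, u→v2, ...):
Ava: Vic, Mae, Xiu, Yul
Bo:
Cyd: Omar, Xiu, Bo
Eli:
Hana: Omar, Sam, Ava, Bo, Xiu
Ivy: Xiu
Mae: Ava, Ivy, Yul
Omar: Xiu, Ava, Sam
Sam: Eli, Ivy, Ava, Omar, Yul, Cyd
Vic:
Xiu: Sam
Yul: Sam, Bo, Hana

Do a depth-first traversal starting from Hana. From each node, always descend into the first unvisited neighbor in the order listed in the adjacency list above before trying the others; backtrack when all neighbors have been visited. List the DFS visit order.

Hana, Omar, Xiu, Sam, Eli, Ivy, Ava, Vic, Mae, Yul, Bo, Cyd

Visit Hana
Hana → Omar
Omar → Xiu
Xiu → Sam
Sam → Eli
Sam → Ivy
Sam → Ava
Ava → Vic
Ava → Mae
Mae → Yul
Yul → Bo
Sam → Cyd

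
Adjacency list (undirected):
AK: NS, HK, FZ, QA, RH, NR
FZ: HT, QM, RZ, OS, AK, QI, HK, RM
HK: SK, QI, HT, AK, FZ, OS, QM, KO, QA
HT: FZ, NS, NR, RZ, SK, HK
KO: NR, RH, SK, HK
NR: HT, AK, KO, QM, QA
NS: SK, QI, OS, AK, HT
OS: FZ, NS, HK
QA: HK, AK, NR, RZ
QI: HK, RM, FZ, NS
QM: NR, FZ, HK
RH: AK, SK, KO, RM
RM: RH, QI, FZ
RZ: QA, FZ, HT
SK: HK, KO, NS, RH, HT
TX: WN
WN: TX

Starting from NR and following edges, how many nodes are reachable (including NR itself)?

15

BFS from NR visits: NR, QM, QA, KO, HT, AK, HK, FZ, RZ, SK, RH, NS, QI, OS, RM
Reachable nodes: 15 of 17 total.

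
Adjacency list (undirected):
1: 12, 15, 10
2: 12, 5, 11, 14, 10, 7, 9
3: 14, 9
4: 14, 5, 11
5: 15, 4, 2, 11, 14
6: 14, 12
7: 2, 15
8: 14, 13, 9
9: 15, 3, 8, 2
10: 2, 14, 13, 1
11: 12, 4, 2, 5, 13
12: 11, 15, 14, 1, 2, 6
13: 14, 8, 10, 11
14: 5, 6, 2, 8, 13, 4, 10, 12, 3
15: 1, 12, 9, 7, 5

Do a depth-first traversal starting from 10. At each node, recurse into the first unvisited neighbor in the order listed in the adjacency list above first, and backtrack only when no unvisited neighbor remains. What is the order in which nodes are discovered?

10, 2, 12, 11, 4, 14, 5, 15, 1, 9, 3, 8, 13, 7, 6

Visit 10
10 → 2
2 → 12
12 → 11
11 → 4
4 → 14
14 → 5
5 → 15
15 → 1
15 → 9
9 → 3
9 → 8
8 → 13
15 → 7
14 → 6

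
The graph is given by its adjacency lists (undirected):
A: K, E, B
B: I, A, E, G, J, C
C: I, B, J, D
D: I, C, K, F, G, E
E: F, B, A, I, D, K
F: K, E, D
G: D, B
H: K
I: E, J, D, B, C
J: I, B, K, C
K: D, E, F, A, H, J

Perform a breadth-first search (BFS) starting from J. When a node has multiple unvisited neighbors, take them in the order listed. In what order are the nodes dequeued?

J, I, B, K, C, E, D, A, G, F, H

Visit J; enqueue I, B, K, C → queue [I, B, K, C]
Visit I; enqueue E, D → queue [B, K, C, E, D]
Visit B; enqueue A, G → queue [K, C, E, D, A, G]
Visit K; enqueue F, H → queue [C, E, D, A, G, F, H]
Visit C → queue [E, D, A, G, F, H]
Visit E → queue [D, A, G, F, H]
Visit D → queue [A, G, F, H]
Visit A → queue [G, F, H]
Visit G → queue [F, H]
Visit F → queue [H]
Visit H → queue []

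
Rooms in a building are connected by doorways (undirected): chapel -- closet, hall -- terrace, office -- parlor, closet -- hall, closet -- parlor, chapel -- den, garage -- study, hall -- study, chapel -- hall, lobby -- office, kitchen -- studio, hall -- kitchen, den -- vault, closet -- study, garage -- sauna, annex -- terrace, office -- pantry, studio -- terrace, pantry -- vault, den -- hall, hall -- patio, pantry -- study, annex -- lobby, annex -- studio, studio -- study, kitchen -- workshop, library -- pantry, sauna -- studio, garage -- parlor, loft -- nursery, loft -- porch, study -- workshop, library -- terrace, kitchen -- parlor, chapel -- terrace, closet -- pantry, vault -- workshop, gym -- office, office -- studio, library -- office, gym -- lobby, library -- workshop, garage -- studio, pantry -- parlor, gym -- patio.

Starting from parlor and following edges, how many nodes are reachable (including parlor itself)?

BFS from parlor visits: parlor, pantry, office, kitchen, garage, closet, vault, study, library, studio, lobby, gym, workshop, hall, sauna, chapel, den, terrace, annex, patio
Reachable nodes: 20 of 23 total.

20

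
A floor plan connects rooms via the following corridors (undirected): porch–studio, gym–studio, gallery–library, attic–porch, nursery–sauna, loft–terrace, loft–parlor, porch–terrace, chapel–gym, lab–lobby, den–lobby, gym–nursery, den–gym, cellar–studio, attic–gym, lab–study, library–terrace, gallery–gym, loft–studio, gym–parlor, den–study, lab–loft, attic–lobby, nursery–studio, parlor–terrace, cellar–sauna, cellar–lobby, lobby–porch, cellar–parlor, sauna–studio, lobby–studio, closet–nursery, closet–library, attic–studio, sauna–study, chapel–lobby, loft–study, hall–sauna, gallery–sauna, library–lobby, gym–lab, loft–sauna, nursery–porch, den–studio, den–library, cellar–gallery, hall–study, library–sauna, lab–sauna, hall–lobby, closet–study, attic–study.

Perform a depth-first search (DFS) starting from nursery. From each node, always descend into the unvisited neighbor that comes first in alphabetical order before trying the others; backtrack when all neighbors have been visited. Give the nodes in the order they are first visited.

nursery → closet → library → den → gym → attic → lobby → cellar → gallery → sauna → hall → study → lab → loft → parlor → terrace → porch → studio → chapel

Visit nursery
nursery → closet
closet → library
library → den
den → gym
gym → attic
attic → lobby
lobby → cellar
cellar → gallery
gallery → sauna
sauna → hall
hall → study
study → lab
lab → loft
loft → parlor
parlor → terrace
terrace → porch
porch → studio
lobby → chapel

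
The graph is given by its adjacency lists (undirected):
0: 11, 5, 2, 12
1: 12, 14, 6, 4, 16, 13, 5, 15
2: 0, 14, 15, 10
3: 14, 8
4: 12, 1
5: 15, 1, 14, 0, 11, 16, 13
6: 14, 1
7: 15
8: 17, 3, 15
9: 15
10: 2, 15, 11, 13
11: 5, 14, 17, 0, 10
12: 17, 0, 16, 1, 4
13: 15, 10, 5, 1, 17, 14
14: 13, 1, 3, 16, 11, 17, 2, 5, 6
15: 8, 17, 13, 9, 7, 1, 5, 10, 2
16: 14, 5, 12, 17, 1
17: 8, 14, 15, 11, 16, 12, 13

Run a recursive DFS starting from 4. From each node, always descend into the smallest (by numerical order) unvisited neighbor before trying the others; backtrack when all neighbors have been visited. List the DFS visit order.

Visit 4
4 → 1
1 → 5
5 → 0
0 → 2
2 → 10
10 → 11
11 → 14
14 → 3
3 → 8
8 → 15
15 → 7
15 → 9
15 → 13
13 → 17
17 → 12
12 → 16
14 → 6

4, 1, 5, 0, 2, 10, 11, 14, 3, 8, 15, 7, 9, 13, 17, 12, 16, 6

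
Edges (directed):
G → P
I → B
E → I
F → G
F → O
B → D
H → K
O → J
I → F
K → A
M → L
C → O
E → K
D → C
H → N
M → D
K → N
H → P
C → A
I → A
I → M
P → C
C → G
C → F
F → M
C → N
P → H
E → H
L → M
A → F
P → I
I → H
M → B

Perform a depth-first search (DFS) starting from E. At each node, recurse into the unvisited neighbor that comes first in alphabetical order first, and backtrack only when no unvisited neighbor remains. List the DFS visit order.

E → H → K → A → F → G → P → C → N → O → J → I → B → D → M → L

Visit E
E → H
H → K
K → A
A → F
F → G
G → P
P → C
C → N
C → O
O → J
P → I
I → B
B → D
I → M
M → L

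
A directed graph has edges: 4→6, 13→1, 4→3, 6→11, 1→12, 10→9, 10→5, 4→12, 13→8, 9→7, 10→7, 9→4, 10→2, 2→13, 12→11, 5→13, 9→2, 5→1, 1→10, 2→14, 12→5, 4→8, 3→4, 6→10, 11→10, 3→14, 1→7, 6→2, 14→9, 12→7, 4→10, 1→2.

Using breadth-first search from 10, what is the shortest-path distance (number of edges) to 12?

Level 0: 10
Level 1: 2, 5, 7, 9
Level 2: 1, 4, 13, 14
Level 3: 3, 6, 8, 12
Level 4: 11
12 first appears at level 3.

3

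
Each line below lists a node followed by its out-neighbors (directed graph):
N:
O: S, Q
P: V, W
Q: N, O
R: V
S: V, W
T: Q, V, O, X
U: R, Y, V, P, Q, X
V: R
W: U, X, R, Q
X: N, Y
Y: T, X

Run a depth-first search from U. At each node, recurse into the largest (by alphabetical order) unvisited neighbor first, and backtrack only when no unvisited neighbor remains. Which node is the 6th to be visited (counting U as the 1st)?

V

Visit U
U → Y
Y → X
X → N
Y → T
T → V
V → R
T → Q
Q → O
O → S
S → W
U → P

Visit order: U, Y, X, N, T, V, R, Q, O, S, W, P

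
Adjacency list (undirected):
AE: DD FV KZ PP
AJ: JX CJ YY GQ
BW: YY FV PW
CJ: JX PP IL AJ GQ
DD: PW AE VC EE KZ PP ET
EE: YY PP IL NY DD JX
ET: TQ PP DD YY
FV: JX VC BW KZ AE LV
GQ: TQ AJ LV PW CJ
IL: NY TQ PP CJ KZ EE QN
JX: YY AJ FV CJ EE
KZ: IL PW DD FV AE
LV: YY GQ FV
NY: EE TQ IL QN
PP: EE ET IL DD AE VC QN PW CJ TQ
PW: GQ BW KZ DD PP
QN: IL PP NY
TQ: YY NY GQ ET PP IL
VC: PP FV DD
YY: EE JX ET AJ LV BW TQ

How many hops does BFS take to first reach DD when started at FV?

Level 0: FV
Level 1: AE, BW, JX, KZ, LV, VC
Level 2: AJ, CJ, DD, EE, GQ, IL, PP, PW, YY
Level 3: ET, NY, QN, TQ
DD first appears at level 2.

2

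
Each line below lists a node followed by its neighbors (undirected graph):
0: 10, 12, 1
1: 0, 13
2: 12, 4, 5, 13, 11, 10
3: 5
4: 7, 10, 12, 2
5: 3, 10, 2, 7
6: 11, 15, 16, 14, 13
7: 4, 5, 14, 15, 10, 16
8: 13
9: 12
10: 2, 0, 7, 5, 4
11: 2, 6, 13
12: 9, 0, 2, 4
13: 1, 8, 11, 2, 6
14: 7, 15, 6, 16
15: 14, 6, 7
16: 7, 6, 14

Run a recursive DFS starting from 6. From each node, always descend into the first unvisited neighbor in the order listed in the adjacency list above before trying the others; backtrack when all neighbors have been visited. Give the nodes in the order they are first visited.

Visit 6
6 → 11
11 → 2
2 → 12
12 → 9
12 → 0
0 → 10
10 → 7
7 → 4
7 → 5
5 → 3
7 → 14
14 → 15
14 → 16
0 → 1
1 → 13
13 → 8

6, 11, 2, 12, 9, 0, 10, 7, 4, 5, 3, 14, 15, 16, 1, 13, 8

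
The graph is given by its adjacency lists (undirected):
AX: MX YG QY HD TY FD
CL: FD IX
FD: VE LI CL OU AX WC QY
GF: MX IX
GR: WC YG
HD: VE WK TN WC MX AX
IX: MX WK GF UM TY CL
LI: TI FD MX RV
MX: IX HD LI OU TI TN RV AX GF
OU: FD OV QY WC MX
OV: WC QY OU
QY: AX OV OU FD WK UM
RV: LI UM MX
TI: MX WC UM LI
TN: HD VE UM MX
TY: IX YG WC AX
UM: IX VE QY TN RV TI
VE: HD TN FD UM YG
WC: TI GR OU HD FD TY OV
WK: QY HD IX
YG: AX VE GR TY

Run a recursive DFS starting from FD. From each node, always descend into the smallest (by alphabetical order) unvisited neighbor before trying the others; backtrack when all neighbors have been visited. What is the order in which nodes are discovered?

Visit FD
FD → AX
AX → HD
HD → MX
MX → GF
GF → IX
IX → CL
IX → TY
TY → WC
WC → GR
GR → YG
YG → VE
VE → TN
TN → UM
UM → QY
QY → OU
OU → OV
QY → WK
UM → RV
RV → LI
LI → TI

FD → AX → HD → MX → GF → IX → CL → TY → WC → GR → YG → VE → TN → UM → QY → OU → OV → WK → RV → LI → TI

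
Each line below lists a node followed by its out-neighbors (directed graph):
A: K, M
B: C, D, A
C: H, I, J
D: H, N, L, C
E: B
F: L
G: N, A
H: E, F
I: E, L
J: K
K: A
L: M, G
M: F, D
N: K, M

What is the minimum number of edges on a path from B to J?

2

Level 0: B
Level 1: A, C, D
Level 2: H, I, J, K, L, M, N
Level 3: E, F, G
J first appears at level 2.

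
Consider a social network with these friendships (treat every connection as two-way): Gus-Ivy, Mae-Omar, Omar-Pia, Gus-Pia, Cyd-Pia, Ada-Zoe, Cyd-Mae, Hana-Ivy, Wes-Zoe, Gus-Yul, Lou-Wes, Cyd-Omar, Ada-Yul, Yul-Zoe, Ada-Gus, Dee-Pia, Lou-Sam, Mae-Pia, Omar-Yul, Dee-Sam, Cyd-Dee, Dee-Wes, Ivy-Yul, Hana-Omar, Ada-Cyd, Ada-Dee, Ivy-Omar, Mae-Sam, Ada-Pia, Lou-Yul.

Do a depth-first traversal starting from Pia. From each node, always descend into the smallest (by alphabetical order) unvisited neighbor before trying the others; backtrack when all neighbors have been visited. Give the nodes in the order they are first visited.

Pia, Ada, Cyd, Dee, Sam, Lou, Wes, Zoe, Yul, Gus, Ivy, Hana, Omar, Mae

Visit Pia
Pia → Ada
Ada → Cyd
Cyd → Dee
Dee → Sam
Sam → Lou
Lou → Wes
Wes → Zoe
Zoe → Yul
Yul → Gus
Gus → Ivy
Ivy → Hana
Hana → Omar
Omar → Mae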